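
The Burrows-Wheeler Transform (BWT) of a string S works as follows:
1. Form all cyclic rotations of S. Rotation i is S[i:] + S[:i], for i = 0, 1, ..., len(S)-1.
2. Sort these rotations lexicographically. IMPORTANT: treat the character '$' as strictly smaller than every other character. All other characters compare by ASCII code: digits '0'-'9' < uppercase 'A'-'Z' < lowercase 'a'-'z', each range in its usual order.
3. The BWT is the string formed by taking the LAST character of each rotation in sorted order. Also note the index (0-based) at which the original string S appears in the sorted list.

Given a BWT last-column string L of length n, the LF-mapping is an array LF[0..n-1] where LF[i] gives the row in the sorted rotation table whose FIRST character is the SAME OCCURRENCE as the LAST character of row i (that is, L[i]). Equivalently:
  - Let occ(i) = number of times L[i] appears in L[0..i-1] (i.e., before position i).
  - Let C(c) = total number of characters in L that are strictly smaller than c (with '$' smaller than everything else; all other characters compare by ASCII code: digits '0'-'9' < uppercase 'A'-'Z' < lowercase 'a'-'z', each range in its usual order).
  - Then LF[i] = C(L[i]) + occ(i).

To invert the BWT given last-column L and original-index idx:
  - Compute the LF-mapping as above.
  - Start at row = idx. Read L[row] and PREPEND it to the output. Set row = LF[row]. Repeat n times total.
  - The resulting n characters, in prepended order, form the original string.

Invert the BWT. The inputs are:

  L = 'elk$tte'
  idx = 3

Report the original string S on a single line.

Answer: kettle$

Derivation:
LF mapping: 1 4 3 0 5 6 2
Walk LF starting at row 3, prepending L[row]:
  step 1: row=3, L[3]='$', prepend. Next row=LF[3]=0
  step 2: row=0, L[0]='e', prepend. Next row=LF[0]=1
  step 3: row=1, L[1]='l', prepend. Next row=LF[1]=4
  step 4: row=4, L[4]='t', prepend. Next row=LF[4]=5
  step 5: row=5, L[5]='t', prepend. Next row=LF[5]=6
  step 6: row=6, L[6]='e', prepend. Next row=LF[6]=2
  step 7: row=2, L[2]='k', prepend. Next row=LF[2]=3
Reversed output: kettle$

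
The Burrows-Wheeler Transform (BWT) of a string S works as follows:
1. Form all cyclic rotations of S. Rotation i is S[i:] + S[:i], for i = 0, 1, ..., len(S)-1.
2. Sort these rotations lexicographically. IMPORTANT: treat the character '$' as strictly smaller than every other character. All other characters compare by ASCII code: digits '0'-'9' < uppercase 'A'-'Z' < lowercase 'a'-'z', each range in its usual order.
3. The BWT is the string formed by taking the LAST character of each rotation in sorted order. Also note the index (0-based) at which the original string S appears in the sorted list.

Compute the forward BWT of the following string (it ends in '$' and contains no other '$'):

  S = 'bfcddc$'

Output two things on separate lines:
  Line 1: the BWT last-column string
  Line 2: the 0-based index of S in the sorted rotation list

All 7 rotations (rotation i = S[i:]+S[:i]):
  rot[0] = bfcddc$
  rot[1] = fcddc$b
  rot[2] = cddc$bf
  rot[3] = ddc$bfc
  rot[4] = dc$bfcd
  rot[5] = c$bfcdd
  rot[6] = $bfcddc
Sorted (with $ < everything):
  sorted[0] = $bfcddc  (last char: 'c')
  sorted[1] = bfcddc$  (last char: '$')
  sorted[2] = c$bfcdd  (last char: 'd')
  sorted[3] = cddc$bf  (last char: 'f')
  sorted[4] = dc$bfcd  (last char: 'd')
  sorted[5] = ddc$bfc  (last char: 'c')
  sorted[6] = fcddc$b  (last char: 'b')
Last column: c$dfdcb
Original string S is at sorted index 1

Answer: c$dfdcb
1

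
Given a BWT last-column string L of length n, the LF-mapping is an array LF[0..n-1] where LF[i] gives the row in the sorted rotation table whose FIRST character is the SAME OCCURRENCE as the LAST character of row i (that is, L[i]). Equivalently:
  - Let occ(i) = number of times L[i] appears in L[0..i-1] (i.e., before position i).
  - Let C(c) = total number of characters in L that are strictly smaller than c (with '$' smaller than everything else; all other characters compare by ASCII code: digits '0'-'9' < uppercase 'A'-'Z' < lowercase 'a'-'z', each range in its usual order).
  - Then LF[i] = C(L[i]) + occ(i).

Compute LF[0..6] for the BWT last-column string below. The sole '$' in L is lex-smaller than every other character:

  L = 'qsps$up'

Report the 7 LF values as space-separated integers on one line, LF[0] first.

Char counts: '$':1, 'p':2, 'q':1, 's':2, 'u':1
C (first-col start): C('$')=0, C('p')=1, C('q')=3, C('s')=4, C('u')=6
L[0]='q': occ=0, LF[0]=C('q')+0=3+0=3
L[1]='s': occ=0, LF[1]=C('s')+0=4+0=4
L[2]='p': occ=0, LF[2]=C('p')+0=1+0=1
L[3]='s': occ=1, LF[3]=C('s')+1=4+1=5
L[4]='$': occ=0, LF[4]=C('$')+0=0+0=0
L[5]='u': occ=0, LF[5]=C('u')+0=6+0=6
L[6]='p': occ=1, LF[6]=C('p')+1=1+1=2

Answer: 3 4 1 5 0 6 2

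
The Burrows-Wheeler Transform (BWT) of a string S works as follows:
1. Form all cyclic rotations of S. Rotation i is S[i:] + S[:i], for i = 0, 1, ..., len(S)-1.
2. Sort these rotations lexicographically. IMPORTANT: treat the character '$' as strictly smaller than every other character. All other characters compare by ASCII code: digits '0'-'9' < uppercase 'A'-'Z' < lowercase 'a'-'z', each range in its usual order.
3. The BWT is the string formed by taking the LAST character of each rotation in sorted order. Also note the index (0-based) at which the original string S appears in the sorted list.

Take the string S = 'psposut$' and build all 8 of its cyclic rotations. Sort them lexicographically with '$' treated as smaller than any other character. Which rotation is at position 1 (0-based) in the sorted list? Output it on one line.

All 8 rotations (rotation i = S[i:]+S[:i]):
  rot[0] = psposut$
  rot[1] = sposut$p
  rot[2] = posut$ps
  rot[3] = osut$psp
  rot[4] = sut$pspo
  rot[5] = ut$pspos
  rot[6] = t$psposu
  rot[7] = $psposut
Sorted (with $ < everything):
  sorted[0] = $psposut
  sorted[1] = osut$psp
  sorted[2] = posut$ps
  sorted[3] = psposut$
  sorted[4] = sposut$p
  sorted[5] = sut$pspo
  sorted[6] = t$psposu
  sorted[7] = ut$pspos
sorted[1] = osut$psp

Answer: osut$psp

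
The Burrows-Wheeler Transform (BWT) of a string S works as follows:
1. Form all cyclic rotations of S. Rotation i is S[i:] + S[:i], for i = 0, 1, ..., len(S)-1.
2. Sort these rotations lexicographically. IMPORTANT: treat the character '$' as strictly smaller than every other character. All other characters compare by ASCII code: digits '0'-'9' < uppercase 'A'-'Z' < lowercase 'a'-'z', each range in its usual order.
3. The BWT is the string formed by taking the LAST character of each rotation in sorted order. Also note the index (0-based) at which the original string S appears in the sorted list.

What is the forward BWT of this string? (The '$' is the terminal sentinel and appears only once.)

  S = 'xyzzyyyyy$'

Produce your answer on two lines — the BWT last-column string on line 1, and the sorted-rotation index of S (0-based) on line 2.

All 10 rotations (rotation i = S[i:]+S[:i]):
  rot[0] = xyzzyyyyy$
  rot[1] = yzzyyyyy$x
  rot[2] = zzyyyyy$xy
  rot[3] = zyyyyy$xyz
  rot[4] = yyyyy$xyzz
  rot[5] = yyyy$xyzzy
  rot[6] = yyy$xyzzyy
  rot[7] = yy$xyzzyyy
  rot[8] = y$xyzzyyyy
  rot[9] = $xyzzyyyyy
Sorted (with $ < everything):
  sorted[0] = $xyzzyyyyy  (last char: 'y')
  sorted[1] = xyzzyyyyy$  (last char: '$')
  sorted[2] = y$xyzzyyyy  (last char: 'y')
  sorted[3] = yy$xyzzyyy  (last char: 'y')
  sorted[4] = yyy$xyzzyy  (last char: 'y')
  sorted[5] = yyyy$xyzzy  (last char: 'y')
  sorted[6] = yyyyy$xyzz  (last char: 'z')
  sorted[7] = yzzyyyyy$x  (last char: 'x')
  sorted[8] = zyyyyy$xyz  (last char: 'z')
  sorted[9] = zzyyyyy$xy  (last char: 'y')
Last column: y$yyyyzxzy
Original string S is at sorted index 1

Answer: y$yyyyzxzy
1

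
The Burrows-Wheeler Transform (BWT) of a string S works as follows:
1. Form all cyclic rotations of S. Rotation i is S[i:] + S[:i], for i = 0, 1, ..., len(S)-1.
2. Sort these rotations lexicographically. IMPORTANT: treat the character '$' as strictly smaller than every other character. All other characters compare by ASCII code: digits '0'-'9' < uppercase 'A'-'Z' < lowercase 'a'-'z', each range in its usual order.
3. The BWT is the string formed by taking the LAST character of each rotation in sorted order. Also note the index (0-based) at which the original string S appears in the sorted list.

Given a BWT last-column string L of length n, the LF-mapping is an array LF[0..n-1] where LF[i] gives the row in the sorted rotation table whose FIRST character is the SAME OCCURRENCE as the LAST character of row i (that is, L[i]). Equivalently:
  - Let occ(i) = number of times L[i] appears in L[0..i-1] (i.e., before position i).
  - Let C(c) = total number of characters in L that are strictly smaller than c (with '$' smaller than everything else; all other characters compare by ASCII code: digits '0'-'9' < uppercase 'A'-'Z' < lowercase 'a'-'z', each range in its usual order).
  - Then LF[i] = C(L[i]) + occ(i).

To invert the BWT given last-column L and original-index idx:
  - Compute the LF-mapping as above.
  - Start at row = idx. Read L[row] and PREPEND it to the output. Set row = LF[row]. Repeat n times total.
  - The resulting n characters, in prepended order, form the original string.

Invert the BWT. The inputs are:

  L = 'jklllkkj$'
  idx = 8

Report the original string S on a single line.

LF mapping: 1 3 6 7 8 4 5 2 0
Walk LF starting at row 8, prepending L[row]:
  step 1: row=8, L[8]='$', prepend. Next row=LF[8]=0
  step 2: row=0, L[0]='j', prepend. Next row=LF[0]=1
  step 3: row=1, L[1]='k', prepend. Next row=LF[1]=3
  step 4: row=3, L[3]='l', prepend. Next row=LF[3]=7
  step 5: row=7, L[7]='j', prepend. Next row=LF[7]=2
  step 6: row=2, L[2]='l', prepend. Next row=LF[2]=6
  step 7: row=6, L[6]='k', prepend. Next row=LF[6]=5
  step 8: row=5, L[5]='k', prepend. Next row=LF[5]=4
  step 9: row=4, L[4]='l', prepend. Next row=LF[4]=8
Reversed output: lkkljlkj$

Answer: lkkljlkj$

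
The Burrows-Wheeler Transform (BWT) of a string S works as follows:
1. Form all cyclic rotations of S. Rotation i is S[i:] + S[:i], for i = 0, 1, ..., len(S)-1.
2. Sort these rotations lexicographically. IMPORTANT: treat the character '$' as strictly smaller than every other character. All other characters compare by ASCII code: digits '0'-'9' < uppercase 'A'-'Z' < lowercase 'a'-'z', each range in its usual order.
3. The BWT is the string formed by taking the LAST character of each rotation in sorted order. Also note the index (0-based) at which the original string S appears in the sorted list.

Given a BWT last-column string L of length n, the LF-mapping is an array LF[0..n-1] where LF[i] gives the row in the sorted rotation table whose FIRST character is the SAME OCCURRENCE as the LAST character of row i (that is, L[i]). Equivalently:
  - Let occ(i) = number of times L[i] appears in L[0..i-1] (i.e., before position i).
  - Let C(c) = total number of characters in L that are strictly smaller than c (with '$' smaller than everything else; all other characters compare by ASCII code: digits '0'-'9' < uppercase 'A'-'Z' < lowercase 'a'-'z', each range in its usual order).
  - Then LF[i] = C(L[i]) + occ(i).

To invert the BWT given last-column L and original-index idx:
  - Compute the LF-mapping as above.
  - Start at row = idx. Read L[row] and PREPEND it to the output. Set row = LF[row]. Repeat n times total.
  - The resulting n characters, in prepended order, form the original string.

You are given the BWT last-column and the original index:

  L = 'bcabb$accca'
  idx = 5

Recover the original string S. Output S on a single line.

LF mapping: 4 7 1 5 6 0 2 8 9 10 3
Walk LF starting at row 5, prepending L[row]:
  step 1: row=5, L[5]='$', prepend. Next row=LF[5]=0
  step 2: row=0, L[0]='b', prepend. Next row=LF[0]=4
  step 3: row=4, L[4]='b', prepend. Next row=LF[4]=6
  step 4: row=6, L[6]='a', prepend. Next row=LF[6]=2
  step 5: row=2, L[2]='a', prepend. Next row=LF[2]=1
  step 6: row=1, L[1]='c', prepend. Next row=LF[1]=7
  step 7: row=7, L[7]='c', prepend. Next row=LF[7]=8
  step 8: row=8, L[8]='c', prepend. Next row=LF[8]=9
  step 9: row=9, L[9]='c', prepend. Next row=LF[9]=10
  step 10: row=10, L[10]='a', prepend. Next row=LF[10]=3
  step 11: row=3, L[3]='b', prepend. Next row=LF[3]=5
Reversed output: baccccaabb$

Answer: baccccaabb$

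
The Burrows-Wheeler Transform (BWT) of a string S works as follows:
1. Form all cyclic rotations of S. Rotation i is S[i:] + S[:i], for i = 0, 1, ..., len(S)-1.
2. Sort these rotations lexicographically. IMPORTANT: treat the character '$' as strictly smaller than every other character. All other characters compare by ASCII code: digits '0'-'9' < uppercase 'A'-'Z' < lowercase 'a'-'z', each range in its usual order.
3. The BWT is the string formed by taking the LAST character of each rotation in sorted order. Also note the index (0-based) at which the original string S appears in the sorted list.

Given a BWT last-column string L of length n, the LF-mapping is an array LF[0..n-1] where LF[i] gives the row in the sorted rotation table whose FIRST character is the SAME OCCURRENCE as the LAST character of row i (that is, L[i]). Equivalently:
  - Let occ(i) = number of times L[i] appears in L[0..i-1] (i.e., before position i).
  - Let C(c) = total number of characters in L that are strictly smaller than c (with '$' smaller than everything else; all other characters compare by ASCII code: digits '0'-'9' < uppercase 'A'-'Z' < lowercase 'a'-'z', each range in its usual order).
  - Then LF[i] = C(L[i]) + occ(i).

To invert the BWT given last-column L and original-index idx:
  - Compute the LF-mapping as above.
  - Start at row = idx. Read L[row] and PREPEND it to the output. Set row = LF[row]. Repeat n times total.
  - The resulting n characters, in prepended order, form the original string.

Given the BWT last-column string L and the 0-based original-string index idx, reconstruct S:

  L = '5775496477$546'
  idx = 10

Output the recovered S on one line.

Answer: 7465769547745$

Derivation:
LF mapping: 4 9 10 5 1 13 7 2 11 12 0 6 3 8
Walk LF starting at row 10, prepending L[row]:
  step 1: row=10, L[10]='$', prepend. Next row=LF[10]=0
  step 2: row=0, L[0]='5', prepend. Next row=LF[0]=4
  step 3: row=4, L[4]='4', prepend. Next row=LF[4]=1
  step 4: row=1, L[1]='7', prepend. Next row=LF[1]=9
  step 5: row=9, L[9]='7', prepend. Next row=LF[9]=12
  step 6: row=12, L[12]='4', prepend. Next row=LF[12]=3
  step 7: row=3, L[3]='5', prepend. Next row=LF[3]=5
  step 8: row=5, L[5]='9', prepend. Next row=LF[5]=13
  step 9: row=13, L[13]='6', prepend. Next row=LF[13]=8
  step 10: row=8, L[8]='7', prepend. Next row=LF[8]=11
  step 11: row=11, L[11]='5', prepend. Next row=LF[11]=6
  step 12: row=6, L[6]='6', prepend. Next row=LF[6]=7
  step 13: row=7, L[7]='4', prepend. Next row=LF[7]=2
  step 14: row=2, L[2]='7', prepend. Next row=LF[2]=10
Reversed output: 7465769547745$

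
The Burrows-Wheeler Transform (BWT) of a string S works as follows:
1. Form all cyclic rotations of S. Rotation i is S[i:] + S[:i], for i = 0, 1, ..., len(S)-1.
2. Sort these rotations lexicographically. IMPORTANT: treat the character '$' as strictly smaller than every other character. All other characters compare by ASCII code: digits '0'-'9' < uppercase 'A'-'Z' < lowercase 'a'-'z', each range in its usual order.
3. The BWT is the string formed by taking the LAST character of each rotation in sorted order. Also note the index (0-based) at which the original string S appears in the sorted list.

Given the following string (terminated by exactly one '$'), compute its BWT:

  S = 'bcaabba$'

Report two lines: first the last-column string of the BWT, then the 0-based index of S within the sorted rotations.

Answer: abcaba$b
6

Derivation:
All 8 rotations (rotation i = S[i:]+S[:i]):
  rot[0] = bcaabba$
  rot[1] = caabba$b
  rot[2] = aabba$bc
  rot[3] = abba$bca
  rot[4] = bba$bcaa
  rot[5] = ba$bcaab
  rot[6] = a$bcaabb
  rot[7] = $bcaabba
Sorted (with $ < everything):
  sorted[0] = $bcaabba  (last char: 'a')
  sorted[1] = a$bcaabb  (last char: 'b')
  sorted[2] = aabba$bc  (last char: 'c')
  sorted[3] = abba$bca  (last char: 'a')
  sorted[4] = ba$bcaab  (last char: 'b')
  sorted[5] = bba$bcaa  (last char: 'a')
  sorted[6] = bcaabba$  (last char: '$')
  sorted[7] = caabba$b  (last char: 'b')
Last column: abcaba$b
Original string S is at sorted index 6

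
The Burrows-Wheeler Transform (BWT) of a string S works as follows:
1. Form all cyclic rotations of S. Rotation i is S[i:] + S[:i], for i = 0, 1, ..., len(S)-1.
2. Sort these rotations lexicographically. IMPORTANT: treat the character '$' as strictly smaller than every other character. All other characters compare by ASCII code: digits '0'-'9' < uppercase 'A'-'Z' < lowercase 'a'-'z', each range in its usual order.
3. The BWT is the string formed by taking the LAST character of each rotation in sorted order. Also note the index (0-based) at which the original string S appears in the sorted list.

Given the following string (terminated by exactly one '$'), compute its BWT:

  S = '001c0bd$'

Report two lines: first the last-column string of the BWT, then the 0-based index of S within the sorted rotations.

All 8 rotations (rotation i = S[i:]+S[:i]):
  rot[0] = 001c0bd$
  rot[1] = 01c0bd$0
  rot[2] = 1c0bd$00
  rot[3] = c0bd$001
  rot[4] = 0bd$001c
  rot[5] = bd$001c0
  rot[6] = d$001c0b
  rot[7] = $001c0bd
Sorted (with $ < everything):
  sorted[0] = $001c0bd  (last char: 'd')
  sorted[1] = 001c0bd$  (last char: '$')
  sorted[2] = 01c0bd$0  (last char: '0')
  sorted[3] = 0bd$001c  (last char: 'c')
  sorted[4] = 1c0bd$00  (last char: '0')
  sorted[5] = bd$001c0  (last char: '0')
  sorted[6] = c0bd$001  (last char: '1')
  sorted[7] = d$001c0b  (last char: 'b')
Last column: d$0c001b
Original string S is at sorted index 1

Answer: d$0c001b
1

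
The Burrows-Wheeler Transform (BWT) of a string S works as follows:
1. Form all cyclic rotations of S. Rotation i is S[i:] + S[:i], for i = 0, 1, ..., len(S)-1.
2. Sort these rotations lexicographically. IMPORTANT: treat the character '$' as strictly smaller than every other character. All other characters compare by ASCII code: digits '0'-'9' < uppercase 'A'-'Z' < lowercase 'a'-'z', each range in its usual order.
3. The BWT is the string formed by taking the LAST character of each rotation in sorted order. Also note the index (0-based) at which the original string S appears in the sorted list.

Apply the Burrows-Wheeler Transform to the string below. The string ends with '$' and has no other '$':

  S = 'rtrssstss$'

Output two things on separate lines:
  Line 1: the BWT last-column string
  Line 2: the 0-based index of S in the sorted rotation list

Answer: st$strssrs
2

Derivation:
All 10 rotations (rotation i = S[i:]+S[:i]):
  rot[0] = rtrssstss$
  rot[1] = trssstss$r
  rot[2] = rssstss$rt
  rot[3] = ssstss$rtr
  rot[4] = sstss$rtrs
  rot[5] = stss$rtrss
  rot[6] = tss$rtrsss
  rot[7] = ss$rtrssst
  rot[8] = s$rtrsssts
  rot[9] = $rtrssstss
Sorted (with $ < everything):
  sorted[0] = $rtrssstss  (last char: 's')
  sorted[1] = rssstss$rt  (last char: 't')
  sorted[2] = rtrssstss$  (last char: '$')
  sorted[3] = s$rtrsssts  (last char: 's')
  sorted[4] = ss$rtrssst  (last char: 't')
  sorted[5] = ssstss$rtr  (last char: 'r')
  sorted[6] = sstss$rtrs  (last char: 's')
  sorted[7] = stss$rtrss  (last char: 's')
  sorted[8] = trssstss$r  (last char: 'r')
  sorted[9] = tss$rtrsss  (last char: 's')
Last column: st$strssrs
Original string S is at sorted index 2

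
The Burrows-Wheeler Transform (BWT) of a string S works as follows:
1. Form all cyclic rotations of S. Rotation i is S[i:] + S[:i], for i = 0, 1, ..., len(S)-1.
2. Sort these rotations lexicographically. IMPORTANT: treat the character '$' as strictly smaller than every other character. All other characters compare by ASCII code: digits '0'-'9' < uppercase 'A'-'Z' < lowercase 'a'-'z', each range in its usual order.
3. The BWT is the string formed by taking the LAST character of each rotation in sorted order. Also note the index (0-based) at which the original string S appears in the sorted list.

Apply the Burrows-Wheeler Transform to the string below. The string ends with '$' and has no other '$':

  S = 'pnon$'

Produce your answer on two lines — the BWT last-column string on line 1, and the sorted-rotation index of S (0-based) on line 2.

Answer: nopn$
4

Derivation:
All 5 rotations (rotation i = S[i:]+S[:i]):
  rot[0] = pnon$
  rot[1] = non$p
  rot[2] = on$pn
  rot[3] = n$pno
  rot[4] = $pnon
Sorted (with $ < everything):
  sorted[0] = $pnon  (last char: 'n')
  sorted[1] = n$pno  (last char: 'o')
  sorted[2] = non$p  (last char: 'p')
  sorted[3] = on$pn  (last char: 'n')
  sorted[4] = pnon$  (last char: '$')
Last column: nopn$
Original string S is at sorted index 4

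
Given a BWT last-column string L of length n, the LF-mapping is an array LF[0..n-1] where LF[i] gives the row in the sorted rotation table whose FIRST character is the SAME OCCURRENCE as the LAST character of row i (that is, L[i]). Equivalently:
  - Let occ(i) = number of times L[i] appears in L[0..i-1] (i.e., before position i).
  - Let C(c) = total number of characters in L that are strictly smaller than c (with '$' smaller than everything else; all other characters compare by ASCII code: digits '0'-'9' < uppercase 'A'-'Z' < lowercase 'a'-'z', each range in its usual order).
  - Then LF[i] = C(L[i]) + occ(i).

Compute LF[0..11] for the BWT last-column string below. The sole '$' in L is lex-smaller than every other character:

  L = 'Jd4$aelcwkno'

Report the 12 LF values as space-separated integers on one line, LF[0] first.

Char counts: '$':1, '4':1, 'J':1, 'a':1, 'c':1, 'd':1, 'e':1, 'k':1, 'l':1, 'n':1, 'o':1, 'w':1
C (first-col start): C('$')=0, C('4')=1, C('J')=2, C('a')=3, C('c')=4, C('d')=5, C('e')=6, C('k')=7, C('l')=8, C('n')=9, C('o')=10, C('w')=11
L[0]='J': occ=0, LF[0]=C('J')+0=2+0=2
L[1]='d': occ=0, LF[1]=C('d')+0=5+0=5
L[2]='4': occ=0, LF[2]=C('4')+0=1+0=1
L[3]='$': occ=0, LF[3]=C('$')+0=0+0=0
L[4]='a': occ=0, LF[4]=C('a')+0=3+0=3
L[5]='e': occ=0, LF[5]=C('e')+0=6+0=6
L[6]='l': occ=0, LF[6]=C('l')+0=8+0=8
L[7]='c': occ=0, LF[7]=C('c')+0=4+0=4
L[8]='w': occ=0, LF[8]=C('w')+0=11+0=11
L[9]='k': occ=0, LF[9]=C('k')+0=7+0=7
L[10]='n': occ=0, LF[10]=C('n')+0=9+0=9
L[11]='o': occ=0, LF[11]=C('o')+0=10+0=10

Answer: 2 5 1 0 3 6 8 4 11 7 9 10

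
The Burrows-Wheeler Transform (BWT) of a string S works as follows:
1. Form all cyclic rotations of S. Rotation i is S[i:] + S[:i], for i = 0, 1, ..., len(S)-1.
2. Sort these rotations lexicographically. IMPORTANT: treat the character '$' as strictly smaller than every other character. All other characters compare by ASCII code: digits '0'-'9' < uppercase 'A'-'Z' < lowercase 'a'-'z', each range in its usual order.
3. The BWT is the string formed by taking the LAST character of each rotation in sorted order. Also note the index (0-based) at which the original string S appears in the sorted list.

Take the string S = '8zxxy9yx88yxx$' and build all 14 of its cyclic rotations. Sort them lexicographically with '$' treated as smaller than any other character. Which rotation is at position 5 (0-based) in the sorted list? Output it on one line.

All 14 rotations (rotation i = S[i:]+S[:i]):
  rot[0] = 8zxxy9yx88yxx$
  rot[1] = zxxy9yx88yxx$8
  rot[2] = xxy9yx88yxx$8z
  rot[3] = xy9yx88yxx$8zx
  rot[4] = y9yx88yxx$8zxx
  rot[5] = 9yx88yxx$8zxxy
  rot[6] = yx88yxx$8zxxy9
  rot[7] = x88yxx$8zxxy9y
  rot[8] = 88yxx$8zxxy9yx
  rot[9] = 8yxx$8zxxy9yx8
  rot[10] = yxx$8zxxy9yx88
  rot[11] = xx$8zxxy9yx88y
  rot[12] = x$8zxxy9yx88yx
  rot[13] = $8zxxy9yx88yxx
Sorted (with $ < everything):
  sorted[0] = $8zxxy9yx88yxx
  sorted[1] = 88yxx$8zxxy9yx
  sorted[2] = 8yxx$8zxxy9yx8
  sorted[3] = 8zxxy9yx88yxx$
  sorted[4] = 9yx88yxx$8zxxy
  sorted[5] = x$8zxxy9yx88yx
  sorted[6] = x88yxx$8zxxy9y
  sorted[7] = xx$8zxxy9yx88y
  sorted[8] = xxy9yx88yxx$8z
  sorted[9] = xy9yx88yxx$8zx
  sorted[10] = y9yx88yxx$8zxx
  sorted[11] = yx88yxx$8zxxy9
  sorted[12] = yxx$8zxxy9yx88
  sorted[13] = zxxy9yx88yxx$8
sorted[5] = x$8zxxy9yx88yx

Answer: x$8zxxy9yx88yx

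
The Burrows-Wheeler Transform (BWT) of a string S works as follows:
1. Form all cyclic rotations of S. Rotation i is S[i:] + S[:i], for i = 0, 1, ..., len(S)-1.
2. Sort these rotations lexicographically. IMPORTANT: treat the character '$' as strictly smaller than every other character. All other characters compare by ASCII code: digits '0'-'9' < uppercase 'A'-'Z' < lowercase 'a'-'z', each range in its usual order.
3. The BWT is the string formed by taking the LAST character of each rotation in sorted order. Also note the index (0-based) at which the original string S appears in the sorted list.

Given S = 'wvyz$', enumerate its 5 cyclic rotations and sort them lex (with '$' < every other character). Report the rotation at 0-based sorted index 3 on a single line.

Answer: yz$wv

Derivation:
All 5 rotations (rotation i = S[i:]+S[:i]):
  rot[0] = wvyz$
  rot[1] = vyz$w
  rot[2] = yz$wv
  rot[3] = z$wvy
  rot[4] = $wvyz
Sorted (with $ < everything):
  sorted[0] = $wvyz
  sorted[1] = vyz$w
  sorted[2] = wvyz$
  sorted[3] = yz$wv
  sorted[4] = z$wvy
sorted[3] = yz$wv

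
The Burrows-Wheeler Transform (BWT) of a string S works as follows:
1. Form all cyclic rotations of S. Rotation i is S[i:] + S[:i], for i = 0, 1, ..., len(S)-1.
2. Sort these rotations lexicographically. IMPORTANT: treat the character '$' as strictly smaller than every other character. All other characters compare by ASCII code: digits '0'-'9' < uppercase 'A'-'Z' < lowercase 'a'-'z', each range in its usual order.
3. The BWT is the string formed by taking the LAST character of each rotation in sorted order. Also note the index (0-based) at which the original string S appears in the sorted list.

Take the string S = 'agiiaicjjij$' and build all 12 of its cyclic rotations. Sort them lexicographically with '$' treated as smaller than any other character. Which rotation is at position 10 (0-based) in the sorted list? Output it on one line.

Answer: jij$agiiaicj

Derivation:
All 12 rotations (rotation i = S[i:]+S[:i]):
  rot[0] = agiiaicjjij$
  rot[1] = giiaicjjij$a
  rot[2] = iiaicjjij$ag
  rot[3] = iaicjjij$agi
  rot[4] = aicjjij$agii
  rot[5] = icjjij$agiia
  rot[6] = cjjij$agiiai
  rot[7] = jjij$agiiaic
  rot[8] = jij$agiiaicj
  rot[9] = ij$agiiaicjj
  rot[10] = j$agiiaicjji
  rot[11] = $agiiaicjjij
Sorted (with $ < everything):
  sorted[0] = $agiiaicjjij
  sorted[1] = agiiaicjjij$
  sorted[2] = aicjjij$agii
  sorted[3] = cjjij$agiiai
  sorted[4] = giiaicjjij$a
  sorted[5] = iaicjjij$agi
  sorted[6] = icjjij$agiia
  sorted[7] = iiaicjjij$ag
  sorted[8] = ij$agiiaicjj
  sorted[9] = j$agiiaicjji
  sorted[10] = jij$agiiaicj
  sorted[11] = jjij$agiiaic
sorted[10] = jij$agiiaicj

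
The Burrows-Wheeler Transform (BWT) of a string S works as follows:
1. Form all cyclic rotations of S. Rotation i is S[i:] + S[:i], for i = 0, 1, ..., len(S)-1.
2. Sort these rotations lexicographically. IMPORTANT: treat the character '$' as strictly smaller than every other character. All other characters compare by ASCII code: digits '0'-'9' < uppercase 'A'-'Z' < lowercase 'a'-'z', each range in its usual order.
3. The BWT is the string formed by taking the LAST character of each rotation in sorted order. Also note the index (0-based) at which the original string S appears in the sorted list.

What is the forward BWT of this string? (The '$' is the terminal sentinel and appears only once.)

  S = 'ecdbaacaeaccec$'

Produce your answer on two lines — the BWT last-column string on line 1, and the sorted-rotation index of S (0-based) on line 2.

Answer: cbaecdeaaeccac$
14

Derivation:
All 15 rotations (rotation i = S[i:]+S[:i]):
  rot[0] = ecdbaacaeaccec$
  rot[1] = cdbaacaeaccec$e
  rot[2] = dbaacaeaccec$ec
  rot[3] = baacaeaccec$ecd
  rot[4] = aacaeaccec$ecdb
  rot[5] = acaeaccec$ecdba
  rot[6] = caeaccec$ecdbaa
  rot[7] = aeaccec$ecdbaac
  rot[8] = eaccec$ecdbaaca
  rot[9] = accec$ecdbaacae
  rot[10] = ccec$ecdbaacaea
  rot[11] = cec$ecdbaacaeac
  rot[12] = ec$ecdbaacaeacc
  rot[13] = c$ecdbaacaeacce
  rot[14] = $ecdbaacaeaccec
Sorted (with $ < everything):
  sorted[0] = $ecdbaacaeaccec  (last char: 'c')
  sorted[1] = aacaeaccec$ecdb  (last char: 'b')
  sorted[2] = acaeaccec$ecdba  (last char: 'a')
  sorted[3] = accec$ecdbaacae  (last char: 'e')
  sorted[4] = aeaccec$ecdbaac  (last char: 'c')
  sorted[5] = baacaeaccec$ecd  (last char: 'd')
  sorted[6] = c$ecdbaacaeacce  (last char: 'e')
  sorted[7] = caeaccec$ecdbaa  (last char: 'a')
  sorted[8] = ccec$ecdbaacaea  (last char: 'a')
  sorted[9] = cdbaacaeaccec$e  (last char: 'e')
  sorted[10] = cec$ecdbaacaeac  (last char: 'c')
  sorted[11] = dbaacaeaccec$ec  (last char: 'c')
  sorted[12] = eaccec$ecdbaaca  (last char: 'a')
  sorted[13] = ec$ecdbaacaeacc  (last char: 'c')
  sorted[14] = ecdbaacaeaccec$  (last char: '$')
Last column: cbaecdeaaeccac$
Original string S is at sorted index 14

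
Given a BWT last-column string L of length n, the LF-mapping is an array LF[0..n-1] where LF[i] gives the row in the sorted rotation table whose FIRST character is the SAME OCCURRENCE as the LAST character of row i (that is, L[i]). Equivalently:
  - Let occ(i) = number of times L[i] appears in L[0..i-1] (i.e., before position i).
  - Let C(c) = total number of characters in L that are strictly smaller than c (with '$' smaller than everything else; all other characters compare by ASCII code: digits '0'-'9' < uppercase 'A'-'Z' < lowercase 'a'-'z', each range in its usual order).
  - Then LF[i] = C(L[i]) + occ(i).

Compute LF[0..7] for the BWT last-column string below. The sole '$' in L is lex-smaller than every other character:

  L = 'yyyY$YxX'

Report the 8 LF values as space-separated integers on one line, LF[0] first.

Char counts: '$':1, 'X':1, 'Y':2, 'x':1, 'y':3
C (first-col start): C('$')=0, C('X')=1, C('Y')=2, C('x')=4, C('y')=5
L[0]='y': occ=0, LF[0]=C('y')+0=5+0=5
L[1]='y': occ=1, LF[1]=C('y')+1=5+1=6
L[2]='y': occ=2, LF[2]=C('y')+2=5+2=7
L[3]='Y': occ=0, LF[3]=C('Y')+0=2+0=2
L[4]='$': occ=0, LF[4]=C('$')+0=0+0=0
L[5]='Y': occ=1, LF[5]=C('Y')+1=2+1=3
L[6]='x': occ=0, LF[6]=C('x')+0=4+0=4
L[7]='X': occ=0, LF[7]=C('X')+0=1+0=1

Answer: 5 6 7 2 0 3 4 1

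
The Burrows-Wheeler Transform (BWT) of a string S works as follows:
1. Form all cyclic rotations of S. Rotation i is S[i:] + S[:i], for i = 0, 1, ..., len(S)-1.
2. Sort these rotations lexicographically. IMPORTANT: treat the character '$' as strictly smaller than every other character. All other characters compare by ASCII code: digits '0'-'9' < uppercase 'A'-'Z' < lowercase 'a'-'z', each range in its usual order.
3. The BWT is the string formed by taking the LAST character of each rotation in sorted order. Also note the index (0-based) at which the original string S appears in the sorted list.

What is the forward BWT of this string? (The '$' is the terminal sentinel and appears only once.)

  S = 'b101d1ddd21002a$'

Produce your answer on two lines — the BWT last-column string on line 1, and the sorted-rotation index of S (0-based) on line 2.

All 16 rotations (rotation i = S[i:]+S[:i]):
  rot[0] = b101d1ddd21002a$
  rot[1] = 101d1ddd21002a$b
  rot[2] = 01d1ddd21002a$b1
  rot[3] = 1d1ddd21002a$b10
  rot[4] = d1ddd21002a$b101
  rot[5] = 1ddd21002a$b101d
  rot[6] = ddd21002a$b101d1
  rot[7] = dd21002a$b101d1d
  rot[8] = d21002a$b101d1dd
  rot[9] = 21002a$b101d1ddd
  rot[10] = 1002a$b101d1ddd2
  rot[11] = 002a$b101d1ddd21
  rot[12] = 02a$b101d1ddd210
  rot[13] = 2a$b101d1ddd2100
  rot[14] = a$b101d1ddd21002
  rot[15] = $b101d1ddd21002a
Sorted (with $ < everything):
  sorted[0] = $b101d1ddd21002a  (last char: 'a')
  sorted[1] = 002a$b101d1ddd21  (last char: '1')
  sorted[2] = 01d1ddd21002a$b1  (last char: '1')
  sorted[3] = 02a$b101d1ddd210  (last char: '0')
  sorted[4] = 1002a$b101d1ddd2  (last char: '2')
  sorted[5] = 101d1ddd21002a$b  (last char: 'b')
  sorted[6] = 1d1ddd21002a$b10  (last char: '0')
  sorted[7] = 1ddd21002a$b101d  (last char: 'd')
  sorted[8] = 21002a$b101d1ddd  (last char: 'd')
  sorted[9] = 2a$b101d1ddd2100  (last char: '0')
  sorted[10] = a$b101d1ddd21002  (last char: '2')
  sorted[11] = b101d1ddd21002a$  (last char: '$')
  sorted[12] = d1ddd21002a$b101  (last char: '1')
  sorted[13] = d21002a$b101d1dd  (last char: 'd')
  sorted[14] = dd21002a$b101d1d  (last char: 'd')
  sorted[15] = ddd21002a$b101d1  (last char: '1')
Last column: a1102b0dd02$1dd1
Original string S is at sorted index 11

Answer: a1102b0dd02$1dd1
11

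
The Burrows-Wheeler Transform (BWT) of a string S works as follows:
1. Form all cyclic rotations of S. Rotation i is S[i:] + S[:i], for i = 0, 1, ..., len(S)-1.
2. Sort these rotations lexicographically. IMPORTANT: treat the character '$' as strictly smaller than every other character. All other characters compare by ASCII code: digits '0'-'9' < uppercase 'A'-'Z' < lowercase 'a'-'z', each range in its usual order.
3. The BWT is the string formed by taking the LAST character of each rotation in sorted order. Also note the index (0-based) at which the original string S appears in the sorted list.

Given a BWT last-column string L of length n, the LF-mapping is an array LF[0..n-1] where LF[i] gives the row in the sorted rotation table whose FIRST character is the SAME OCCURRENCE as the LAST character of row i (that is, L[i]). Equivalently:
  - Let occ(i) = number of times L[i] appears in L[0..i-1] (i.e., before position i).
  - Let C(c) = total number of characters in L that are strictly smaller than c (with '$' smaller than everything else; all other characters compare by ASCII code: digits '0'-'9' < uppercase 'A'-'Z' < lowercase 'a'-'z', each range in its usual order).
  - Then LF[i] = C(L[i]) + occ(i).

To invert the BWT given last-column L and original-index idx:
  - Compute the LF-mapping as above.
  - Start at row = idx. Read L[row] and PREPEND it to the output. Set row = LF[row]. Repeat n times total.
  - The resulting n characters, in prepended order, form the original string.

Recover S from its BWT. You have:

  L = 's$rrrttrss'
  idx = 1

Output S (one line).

Answer: rrrrststs$

Derivation:
LF mapping: 5 0 1 2 3 8 9 4 6 7
Walk LF starting at row 1, prepending L[row]:
  step 1: row=1, L[1]='$', prepend. Next row=LF[1]=0
  step 2: row=0, L[0]='s', prepend. Next row=LF[0]=5
  step 3: row=5, L[5]='t', prepend. Next row=LF[5]=8
  step 4: row=8, L[8]='s', prepend. Next row=LF[8]=6
  step 5: row=6, L[6]='t', prepend. Next row=LF[6]=9
  step 6: row=9, L[9]='s', prepend. Next row=LF[9]=7
  step 7: row=7, L[7]='r', prepend. Next row=LF[7]=4
  step 8: row=4, L[4]='r', prepend. Next row=LF[4]=3
  step 9: row=3, L[3]='r', prepend. Next row=LF[3]=2
  step 10: row=2, L[2]='r', prepend. Next row=LF[2]=1
Reversed output: rrrrststs$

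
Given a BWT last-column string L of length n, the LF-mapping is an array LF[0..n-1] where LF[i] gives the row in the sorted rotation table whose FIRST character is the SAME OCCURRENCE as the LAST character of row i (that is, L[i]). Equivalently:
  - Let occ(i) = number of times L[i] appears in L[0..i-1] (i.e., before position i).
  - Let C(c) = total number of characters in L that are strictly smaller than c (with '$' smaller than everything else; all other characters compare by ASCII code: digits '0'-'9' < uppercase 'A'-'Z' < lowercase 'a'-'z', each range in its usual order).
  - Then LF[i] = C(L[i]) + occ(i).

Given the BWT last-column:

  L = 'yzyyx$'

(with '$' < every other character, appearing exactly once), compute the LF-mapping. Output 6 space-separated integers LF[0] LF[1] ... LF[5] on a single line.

Answer: 2 5 3 4 1 0

Derivation:
Char counts: '$':1, 'x':1, 'y':3, 'z':1
C (first-col start): C('$')=0, C('x')=1, C('y')=2, C('z')=5
L[0]='y': occ=0, LF[0]=C('y')+0=2+0=2
L[1]='z': occ=0, LF[1]=C('z')+0=5+0=5
L[2]='y': occ=1, LF[2]=C('y')+1=2+1=3
L[3]='y': occ=2, LF[3]=C('y')+2=2+2=4
L[4]='x': occ=0, LF[4]=C('x')+0=1+0=1
L[5]='$': occ=0, LF[5]=C('$')+0=0+0=0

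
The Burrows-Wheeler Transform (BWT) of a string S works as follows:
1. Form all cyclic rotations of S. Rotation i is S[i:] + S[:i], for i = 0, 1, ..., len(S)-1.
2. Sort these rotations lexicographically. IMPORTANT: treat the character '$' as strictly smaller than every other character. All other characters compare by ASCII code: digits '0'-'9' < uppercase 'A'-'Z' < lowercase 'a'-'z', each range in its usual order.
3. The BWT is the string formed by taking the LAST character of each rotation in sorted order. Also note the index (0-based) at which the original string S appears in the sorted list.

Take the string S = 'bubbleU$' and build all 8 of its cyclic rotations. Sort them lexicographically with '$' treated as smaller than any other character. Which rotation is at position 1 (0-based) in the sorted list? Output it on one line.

Answer: U$bubble

Derivation:
All 8 rotations (rotation i = S[i:]+S[:i]):
  rot[0] = bubbleU$
  rot[1] = ubbleU$b
  rot[2] = bbleU$bu
  rot[3] = bleU$bub
  rot[4] = leU$bubb
  rot[5] = eU$bubbl
  rot[6] = U$bubble
  rot[7] = $bubbleU
Sorted (with $ < everything):
  sorted[0] = $bubbleU
  sorted[1] = U$bubble
  sorted[2] = bbleU$bu
  sorted[3] = bleU$bub
  sorted[4] = bubbleU$
  sorted[5] = eU$bubbl
  sorted[6] = leU$bubb
  sorted[7] = ubbleU$b
sorted[1] = U$bubble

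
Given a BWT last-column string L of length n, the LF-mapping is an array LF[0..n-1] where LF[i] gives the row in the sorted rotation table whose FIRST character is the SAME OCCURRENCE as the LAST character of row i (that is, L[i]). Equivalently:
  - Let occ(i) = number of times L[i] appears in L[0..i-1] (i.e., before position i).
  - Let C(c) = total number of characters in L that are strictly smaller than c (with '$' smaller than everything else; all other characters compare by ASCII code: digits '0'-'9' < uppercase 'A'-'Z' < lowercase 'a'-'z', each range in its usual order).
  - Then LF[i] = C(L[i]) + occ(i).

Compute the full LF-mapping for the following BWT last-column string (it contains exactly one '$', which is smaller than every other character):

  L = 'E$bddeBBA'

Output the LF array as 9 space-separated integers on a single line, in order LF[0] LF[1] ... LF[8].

Answer: 4 0 5 6 7 8 2 3 1

Derivation:
Char counts: '$':1, 'A':1, 'B':2, 'E':1, 'b':1, 'd':2, 'e':1
C (first-col start): C('$')=0, C('A')=1, C('B')=2, C('E')=4, C('b')=5, C('d')=6, C('e')=8
L[0]='E': occ=0, LF[0]=C('E')+0=4+0=4
L[1]='$': occ=0, LF[1]=C('$')+0=0+0=0
L[2]='b': occ=0, LF[2]=C('b')+0=5+0=5
L[3]='d': occ=0, LF[3]=C('d')+0=6+0=6
L[4]='d': occ=1, LF[4]=C('d')+1=6+1=7
L[5]='e': occ=0, LF[5]=C('e')+0=8+0=8
L[6]='B': occ=0, LF[6]=C('B')+0=2+0=2
L[7]='B': occ=1, LF[7]=C('B')+1=2+1=3
L[8]='A': occ=0, LF[8]=C('A')+0=1+0=1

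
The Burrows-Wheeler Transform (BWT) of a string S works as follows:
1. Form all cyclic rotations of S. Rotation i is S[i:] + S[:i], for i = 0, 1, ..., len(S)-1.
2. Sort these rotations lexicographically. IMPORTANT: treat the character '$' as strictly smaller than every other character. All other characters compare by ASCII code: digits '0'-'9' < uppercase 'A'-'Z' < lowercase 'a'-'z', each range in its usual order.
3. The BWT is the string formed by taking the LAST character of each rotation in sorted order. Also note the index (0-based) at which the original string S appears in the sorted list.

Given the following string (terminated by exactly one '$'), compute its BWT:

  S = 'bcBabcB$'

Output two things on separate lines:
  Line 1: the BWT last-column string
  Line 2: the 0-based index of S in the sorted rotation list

Answer: BccBa$bb
5

Derivation:
All 8 rotations (rotation i = S[i:]+S[:i]):
  rot[0] = bcBabcB$
  rot[1] = cBabcB$b
  rot[2] = BabcB$bc
  rot[3] = abcB$bcB
  rot[4] = bcB$bcBa
  rot[5] = cB$bcBab
  rot[6] = B$bcBabc
  rot[7] = $bcBabcB
Sorted (with $ < everything):
  sorted[0] = $bcBabcB  (last char: 'B')
  sorted[1] = B$bcBabc  (last char: 'c')
  sorted[2] = BabcB$bc  (last char: 'c')
  sorted[3] = abcB$bcB  (last char: 'B')
  sorted[4] = bcB$bcBa  (last char: 'a')
  sorted[5] = bcBabcB$  (last char: '$')
  sorted[6] = cB$bcBab  (last char: 'b')
  sorted[7] = cBabcB$b  (last char: 'b')
Last column: BccBa$bb
Original string S is at sorted index 5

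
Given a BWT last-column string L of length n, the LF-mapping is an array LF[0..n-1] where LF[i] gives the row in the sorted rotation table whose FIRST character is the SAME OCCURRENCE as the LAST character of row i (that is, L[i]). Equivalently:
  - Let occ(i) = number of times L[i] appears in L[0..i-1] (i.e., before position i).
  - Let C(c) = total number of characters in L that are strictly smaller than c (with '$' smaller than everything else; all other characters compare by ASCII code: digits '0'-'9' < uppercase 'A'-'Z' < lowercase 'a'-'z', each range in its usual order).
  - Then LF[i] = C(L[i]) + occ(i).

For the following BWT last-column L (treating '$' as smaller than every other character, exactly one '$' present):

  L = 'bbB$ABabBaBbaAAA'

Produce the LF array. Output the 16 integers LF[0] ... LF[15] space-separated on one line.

Char counts: '$':1, 'A':4, 'B':4, 'a':3, 'b':4
C (first-col start): C('$')=0, C('A')=1, C('B')=5, C('a')=9, C('b')=12
L[0]='b': occ=0, LF[0]=C('b')+0=12+0=12
L[1]='b': occ=1, LF[1]=C('b')+1=12+1=13
L[2]='B': occ=0, LF[2]=C('B')+0=5+0=5
L[3]='$': occ=0, LF[3]=C('$')+0=0+0=0
L[4]='A': occ=0, LF[4]=C('A')+0=1+0=1
L[5]='B': occ=1, LF[5]=C('B')+1=5+1=6
L[6]='a': occ=0, LF[6]=C('a')+0=9+0=9
L[7]='b': occ=2, LF[7]=C('b')+2=12+2=14
L[8]='B': occ=2, LF[8]=C('B')+2=5+2=7
L[9]='a': occ=1, LF[9]=C('a')+1=9+1=10
L[10]='B': occ=3, LF[10]=C('B')+3=5+3=8
L[11]='b': occ=3, LF[11]=C('b')+3=12+3=15
L[12]='a': occ=2, LF[12]=C('a')+2=9+2=11
L[13]='A': occ=1, LF[13]=C('A')+1=1+1=2
L[14]='A': occ=2, LF[14]=C('A')+2=1+2=3
L[15]='A': occ=3, LF[15]=C('A')+3=1+3=4

Answer: 12 13 5 0 1 6 9 14 7 10 8 15 11 2 3 4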